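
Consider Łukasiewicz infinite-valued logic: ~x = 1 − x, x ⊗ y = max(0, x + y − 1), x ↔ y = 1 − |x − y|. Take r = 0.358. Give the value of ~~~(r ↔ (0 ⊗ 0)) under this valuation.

0.358

0 ⊗ 0 = max(0, 0.000 + 0.000 − 1) = max(0, -1.000) = 0.000
r ↔ (0 ⊗ 0) = 1 − |0.358 − 0.000| = 1 − 0.358 = 0.642
~(r ↔ (0 ⊗ 0)) = 1 − 0.642 = 0.358
~~(r ↔ (0 ⊗ 0)) = 1 − 0.358 = 0.642
~~~(r ↔ (0 ⊗ 0)) = 1 − 0.642 = 0.358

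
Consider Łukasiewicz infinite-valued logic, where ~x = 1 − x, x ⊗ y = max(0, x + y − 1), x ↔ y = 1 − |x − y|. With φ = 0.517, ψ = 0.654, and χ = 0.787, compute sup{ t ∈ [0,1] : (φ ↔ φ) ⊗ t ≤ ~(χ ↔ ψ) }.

0.133

φ ↔ φ = 1 − |0.517 − 0.517| = 1 − 0.000 = 1.000
So the left factor is φ ↔ φ = 1.000.
χ ↔ ψ = 1 − |0.787 − 0.654| = 1 − 0.133 = 0.867
~(χ ↔ ψ) = 1 − 0.867 = 0.133
So the right-hand bound is ~(χ ↔ ψ) = 0.133.
The residuum of the Łukasiewicz t-norm gives the supremum: min(1, 1 − 1.000 + 0.133).
1 − 1.000 + 0.133 = 0.133, so t = min(1, 0.133) = 0.133.
Check: 1.000 ⊗ 0.133 = max(0, 0.133) = 0.133 ≤ 0.133.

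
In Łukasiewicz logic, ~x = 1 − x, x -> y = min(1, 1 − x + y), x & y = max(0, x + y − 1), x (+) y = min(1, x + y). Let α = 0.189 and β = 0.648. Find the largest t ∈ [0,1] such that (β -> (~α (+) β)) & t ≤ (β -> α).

~α = 1 − 0.189 = 0.811
~α (+) β = min(1, 0.811 + 0.648) = min(1, 1.459) = 1.000
β -> (~α (+) β) = min(1, 1 − 0.648 + 1.000) = min(1, 1.352) = 1.000
So the left factor is β -> (~α (+) β) = 1.000.
β -> α = min(1, 1 − 0.648 + 0.189) = min(1, 0.541) = 0.541
So the right-hand bound is β -> α = 0.541.
The residuum of the Łukasiewicz t-norm gives the supremum: min(1, 1 − 1.000 + 0.541).
1 − 1.000 + 0.541 = 0.541, so t = min(1, 0.541) = 0.541.
Check: 1.000 & 0.541 = max(0, 0.541) = 0.541 ≤ 0.541.

0.541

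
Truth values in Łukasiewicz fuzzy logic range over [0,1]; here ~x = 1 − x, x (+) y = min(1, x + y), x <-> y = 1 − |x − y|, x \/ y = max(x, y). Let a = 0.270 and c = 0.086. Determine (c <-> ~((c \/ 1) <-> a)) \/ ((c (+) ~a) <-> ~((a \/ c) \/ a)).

c \/ 1 = max(0.086, 1.000) = 1.000
(c \/ 1) <-> a = 1 − |1.000 − 0.270| = 1 − 0.730 = 0.270
~((c \/ 1) <-> a) = 1 − 0.270 = 0.730
c <-> ~((c \/ 1) <-> a) = 1 − |0.086 − 0.730| = 1 − 0.644 = 0.356
~a = 1 − 0.270 = 0.730
c (+) ~a = min(1, 0.086 + 0.730) = min(1, 0.816) = 0.816
a \/ c = max(0.270, 0.086) = 0.270
(a \/ c) \/ a = max(0.270, 0.270) = 0.270
~((a \/ c) \/ a) = 1 − 0.270 = 0.730
(c (+) ~a) <-> ~((a \/ c) \/ a) = 1 − |0.816 − 0.730| = 1 − 0.086 = 0.914
(c <-> ~((c \/ 1) <-> a)) \/ ((c (+) ~a) <-> ~((a \/ c) \/ a)) = max(0.356, 0.914) = 0.914

0.914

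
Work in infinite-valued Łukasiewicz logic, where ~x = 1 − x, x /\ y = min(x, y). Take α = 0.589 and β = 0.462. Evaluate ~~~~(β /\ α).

β /\ α = min(0.462, 0.589) = 0.462
~(β /\ α) = 1 − 0.462 = 0.538
~~(β /\ α) = 1 − 0.538 = 0.462
~~~(β /\ α) = 1 − 0.462 = 0.538
~~~~(β /\ α) = 1 − 0.538 = 0.462

0.462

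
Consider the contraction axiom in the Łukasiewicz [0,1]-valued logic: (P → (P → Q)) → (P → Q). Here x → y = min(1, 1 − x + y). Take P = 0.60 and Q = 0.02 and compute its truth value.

P → Q = min(1, 1 − 0.60 + 0.02) = min(1, 0.42) = 0.42
P → (P → Q) = min(1, 1 − 0.60 + 0.42) = min(1, 0.82) = 0.82
(P → (P → Q)) → (P → Q) = min(1, 1 − 0.82 + 0.42) = min(1, 0.60) = 0.60
(The value 0.60 < 1 shows this instance is not satisfied; fails in Ł∞ (the t-norm is not idempotent).)

0.60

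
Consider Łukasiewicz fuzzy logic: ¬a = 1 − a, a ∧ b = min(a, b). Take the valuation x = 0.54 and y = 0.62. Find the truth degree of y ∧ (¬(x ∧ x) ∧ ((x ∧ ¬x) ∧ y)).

0.46

x ∧ x = min(0.54, 0.54) = 0.54
¬(x ∧ x) = 1 − 0.54 = 0.46
¬x = 1 − 0.54 = 0.46
x ∧ ¬x = min(0.54, 0.46) = 0.46
(x ∧ ¬x) ∧ y = min(0.46, 0.62) = 0.46
¬(x ∧ x) ∧ ((x ∧ ¬x) ∧ y) = min(0.46, 0.46) = 0.46
y ∧ (¬(x ∧ x) ∧ ((x ∧ ¬x) ∧ y)) = min(0.62, 0.46) = 0.46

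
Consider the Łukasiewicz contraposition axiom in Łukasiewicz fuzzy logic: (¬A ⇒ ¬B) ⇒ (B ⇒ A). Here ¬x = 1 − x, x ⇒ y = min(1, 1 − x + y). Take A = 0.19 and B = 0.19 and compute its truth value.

¬A = 1 − 0.19 = 0.81
¬B = 1 − 0.19 = 0.81
¬A ⇒ ¬B = min(1, 1 − 0.81 + 0.81) = min(1, 1.00) = 1.00
B ⇒ A = min(1, 1 − 0.19 + 0.19) = min(1, 1.00) = 1.00
(¬A ⇒ ¬B) ⇒ (B ⇒ A) = min(1, 1 − 1.00 + 1.00) = min(1, 1.00) = 1.00
(As expected: an axiom of Ł∞, always 1.)

1.00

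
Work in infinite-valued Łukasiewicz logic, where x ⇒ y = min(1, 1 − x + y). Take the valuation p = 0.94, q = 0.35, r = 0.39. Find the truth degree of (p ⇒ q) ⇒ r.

0.98

p ⇒ q = min(1, 1 − 0.94 + 0.35) = min(1, 0.41) = 0.41
(p ⇒ q) ⇒ r = min(1, 1 − 0.41 + 0.39) = min(1, 0.98) = 0.98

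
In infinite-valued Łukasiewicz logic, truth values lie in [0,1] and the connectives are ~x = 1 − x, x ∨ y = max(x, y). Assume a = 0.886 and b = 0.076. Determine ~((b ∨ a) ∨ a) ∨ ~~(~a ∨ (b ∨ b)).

b ∨ a = max(0.076, 0.886) = 0.886
(b ∨ a) ∨ a = max(0.886, 0.886) = 0.886
~((b ∨ a) ∨ a) = 1 − 0.886 = 0.114
~a = 1 − 0.886 = 0.114
b ∨ b = max(0.076, 0.076) = 0.076
~a ∨ (b ∨ b) = max(0.114, 0.076) = 0.114
~(~a ∨ (b ∨ b)) = 1 − 0.114 = 0.886
~~(~a ∨ (b ∨ b)) = 1 − 0.886 = 0.114
~((b ∨ a) ∨ a) ∨ ~~(~a ∨ (b ∨ b)) = max(0.114, 0.114) = 0.114

0.114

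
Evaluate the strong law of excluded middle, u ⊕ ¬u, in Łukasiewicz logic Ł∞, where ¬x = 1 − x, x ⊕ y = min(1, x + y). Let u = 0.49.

1.00

¬u = 1 − 0.49 = 0.51
u ⊕ ¬u = min(1, 0.49 + 0.51) = min(1, 1.00) = 1.00
(As expected: always 1 in Ł∞ since a ⊕ (1−a) = 1.)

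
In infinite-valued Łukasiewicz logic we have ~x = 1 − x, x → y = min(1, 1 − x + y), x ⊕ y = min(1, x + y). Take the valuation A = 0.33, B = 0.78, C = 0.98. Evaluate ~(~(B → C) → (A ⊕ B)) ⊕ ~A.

0.67

B → C = min(1, 1 − 0.78 + 0.98) = min(1, 1.20) = 1.00
~(B → C) = 1 − 1.00 = 0.00
A ⊕ B = min(1, 0.33 + 0.78) = min(1, 1.11) = 1.00
~(B → C) → (A ⊕ B) = min(1, 1 − 0.00 + 1.00) = min(1, 2.00) = 1.00
~(~(B → C) → (A ⊕ B)) = 1 − 1.00 = 0.00
~A = 1 − 0.33 = 0.67
~(~(B → C) → (A ⊕ B)) ⊕ ~A = min(1, 0.00 + 0.67) = min(1, 0.67) = 0.67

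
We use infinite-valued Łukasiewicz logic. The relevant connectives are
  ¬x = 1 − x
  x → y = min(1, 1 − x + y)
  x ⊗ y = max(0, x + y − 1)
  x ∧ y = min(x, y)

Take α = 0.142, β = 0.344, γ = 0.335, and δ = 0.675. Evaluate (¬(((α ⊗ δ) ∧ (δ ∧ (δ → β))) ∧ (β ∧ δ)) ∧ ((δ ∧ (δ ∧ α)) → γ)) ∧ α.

α ⊗ δ = max(0, 0.142 + 0.675 − 1) = max(0, -0.183) = 0.000
δ → β = min(1, 1 − 0.675 + 0.344) = min(1, 0.669) = 0.669
δ ∧ (δ → β) = min(0.675, 0.669) = 0.669
(α ⊗ δ) ∧ (δ ∧ (δ → β)) = min(0.000, 0.669) = 0.000
β ∧ δ = min(0.344, 0.675) = 0.344
((α ⊗ δ) ∧ (δ ∧ (δ → β))) ∧ (β ∧ δ) = min(0.000, 0.344) = 0.000
¬(((α ⊗ δ) ∧ (δ ∧ (δ → β))) ∧ (β ∧ δ)) = 1 − 0.000 = 1.000
δ ∧ α = min(0.675, 0.142) = 0.142
δ ∧ (δ ∧ α) = min(0.675, 0.142) = 0.142
(δ ∧ (δ ∧ α)) → γ = min(1, 1 − 0.142 + 0.335) = min(1, 1.193) = 1.000
¬(((α ⊗ δ) ∧ (δ ∧ (δ → β))) ∧ (β ∧ δ)) ∧ ((δ ∧ (δ ∧ α)) → γ) = min(1.000, 1.000) = 1.000
(¬(((α ⊗ δ) ∧ (δ ∧ (δ → β))) ∧ (β ∧ δ)) ∧ ((δ ∧ (δ ∧ α)) → γ)) ∧ α = min(1.000, 0.142) = 0.142

0.142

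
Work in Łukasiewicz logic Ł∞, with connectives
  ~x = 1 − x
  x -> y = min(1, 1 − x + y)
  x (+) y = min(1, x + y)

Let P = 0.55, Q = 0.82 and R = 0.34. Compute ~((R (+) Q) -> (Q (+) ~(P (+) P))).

R (+) Q = min(1, 0.34 + 0.82) = min(1, 1.16) = 1.00
P (+) P = min(1, 0.55 + 0.55) = min(1, 1.10) = 1.00
~(P (+) P) = 1 − 1.00 = 0.00
Q (+) ~(P (+) P) = min(1, 0.82 + 0.00) = min(1, 0.82) = 0.82
(R (+) Q) -> (Q (+) ~(P (+) P)) = min(1, 1 − 1.00 + 0.82) = min(1, 0.82) = 0.82
~((R (+) Q) -> (Q (+) ~(P (+) P))) = 1 − 0.82 = 0.18

0.18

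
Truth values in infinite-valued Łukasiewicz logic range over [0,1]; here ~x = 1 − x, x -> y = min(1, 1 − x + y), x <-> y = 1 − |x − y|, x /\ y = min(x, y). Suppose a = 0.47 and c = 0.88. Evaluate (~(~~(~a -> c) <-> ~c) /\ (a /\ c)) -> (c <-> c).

1.00

~a = 1 − 0.47 = 0.53
~a -> c = min(1, 1 − 0.53 + 0.88) = min(1, 1.35) = 1.00
~(~a -> c) = 1 − 1.00 = 0.00
~~(~a -> c) = 1 − 0.00 = 1.00
~c = 1 − 0.88 = 0.12
~~(~a -> c) <-> ~c = 1 − |1.00 − 0.12| = 1 − 0.88 = 0.12
~(~~(~a -> c) <-> ~c) = 1 − 0.12 = 0.88
a /\ c = min(0.47, 0.88) = 0.47
~(~~(~a -> c) <-> ~c) /\ (a /\ c) = min(0.88, 0.47) = 0.47
c <-> c = 1 − |0.88 − 0.88| = 1 − 0.00 = 1.00
(~(~~(~a -> c) <-> ~c) /\ (a /\ c)) -> (c <-> c) = min(1, 1 − 0.47 + 1.00) = min(1, 1.53) = 1.00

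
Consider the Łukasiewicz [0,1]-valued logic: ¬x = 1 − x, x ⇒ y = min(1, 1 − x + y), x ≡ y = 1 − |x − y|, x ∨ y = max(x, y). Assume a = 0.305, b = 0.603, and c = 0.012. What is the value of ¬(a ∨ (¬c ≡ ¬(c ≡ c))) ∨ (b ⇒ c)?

0.695

¬c = 1 − 0.012 = 0.988
c ≡ c = 1 − |0.012 − 0.012| = 1 − 0.000 = 1.000
¬(c ≡ c) = 1 − 1.000 = 0.000
¬c ≡ ¬(c ≡ c) = 1 − |0.988 − 0.000| = 1 − 0.988 = 0.012
a ∨ (¬c ≡ ¬(c ≡ c)) = max(0.305, 0.012) = 0.305
¬(a ∨ (¬c ≡ ¬(c ≡ c))) = 1 − 0.305 = 0.695
b ⇒ c = min(1, 1 − 0.603 + 0.012) = min(1, 0.409) = 0.409
¬(a ∨ (¬c ≡ ¬(c ≡ c))) ∨ (b ⇒ c) = max(0.695, 0.409) = 0.695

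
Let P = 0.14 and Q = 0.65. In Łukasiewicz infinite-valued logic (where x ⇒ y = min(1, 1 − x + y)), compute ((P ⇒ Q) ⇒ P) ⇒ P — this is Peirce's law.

1.00

P ⇒ Q = min(1, 1 − 0.14 + 0.65) = min(1, 1.51) = 1.00
(P ⇒ Q) ⇒ P = min(1, 1 − 1.00 + 0.14) = min(1, 0.14) = 0.14
((P ⇒ Q) ⇒ P) ⇒ P = min(1, 1 − 0.14 + 0.14) = min(1, 1.00) = 1.00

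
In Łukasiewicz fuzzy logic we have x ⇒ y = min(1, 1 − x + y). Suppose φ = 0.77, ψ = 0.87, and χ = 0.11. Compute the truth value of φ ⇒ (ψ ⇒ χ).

0.47

ψ ⇒ χ = min(1, 1 − 0.87 + 0.11) = min(1, 0.24) = 0.24
φ ⇒ (ψ ⇒ χ) = min(1, 1 − 0.77 + 0.24) = min(1, 0.47) = 0.47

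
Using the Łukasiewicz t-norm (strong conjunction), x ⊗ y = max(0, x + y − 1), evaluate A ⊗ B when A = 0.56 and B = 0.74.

0.30

A ⊗ B = max(0, 0.56 + 0.74 − 1) = max(0, 0.30) = 0.30
For comparison, the Gödel (minimum) t-norm min(x, y) would give 0.56.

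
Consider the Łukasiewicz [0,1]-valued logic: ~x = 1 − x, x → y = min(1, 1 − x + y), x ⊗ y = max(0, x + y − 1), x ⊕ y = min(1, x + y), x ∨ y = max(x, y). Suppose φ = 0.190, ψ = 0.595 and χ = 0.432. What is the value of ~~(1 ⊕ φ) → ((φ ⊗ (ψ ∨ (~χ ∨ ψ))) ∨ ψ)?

0.595

1 ⊕ φ = min(1, 1.000 + 0.190) = min(1, 1.190) = 1.000
~(1 ⊕ φ) = 1 − 1.000 = 0.000
~~(1 ⊕ φ) = 1 − 0.000 = 1.000
~χ = 1 − 0.432 = 0.568
~χ ∨ ψ = max(0.568, 0.595) = 0.595
ψ ∨ (~χ ∨ ψ) = max(0.595, 0.595) = 0.595
φ ⊗ (ψ ∨ (~χ ∨ ψ)) = max(0, 0.190 + 0.595 − 1) = max(0, -0.215) = 0.000
(φ ⊗ (ψ ∨ (~χ ∨ ψ))) ∨ ψ = max(0.000, 0.595) = 0.595
~~(1 ⊕ φ) → ((φ ⊗ (ψ ∨ (~χ ∨ ψ))) ∨ ψ) = min(1, 1 − 1.000 + 0.595) = min(1, 0.595) = 0.595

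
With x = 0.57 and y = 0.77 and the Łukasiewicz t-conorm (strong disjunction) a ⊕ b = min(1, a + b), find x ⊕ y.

x ⊕ y = min(1, 0.57 + 0.77) = min(1, 1.34) = 1.00
For comparison, the Gödel t-conorm max(a, b) would give 0.77.

1.00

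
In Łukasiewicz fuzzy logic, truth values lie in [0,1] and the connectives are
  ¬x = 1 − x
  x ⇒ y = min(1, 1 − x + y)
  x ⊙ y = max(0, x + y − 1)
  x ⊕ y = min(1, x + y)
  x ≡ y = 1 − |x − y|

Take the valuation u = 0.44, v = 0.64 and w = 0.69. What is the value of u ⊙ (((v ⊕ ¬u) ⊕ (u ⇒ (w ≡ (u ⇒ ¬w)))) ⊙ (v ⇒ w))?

0.44

¬u = 1 − 0.44 = 0.56
v ⊕ ¬u = min(1, 0.64 + 0.56) = min(1, 1.20) = 1.00
¬w = 1 − 0.69 = 0.31
u ⇒ ¬w = min(1, 1 − 0.44 + 0.31) = min(1, 0.87) = 0.87
w ≡ (u ⇒ ¬w) = 1 − |0.69 − 0.87| = 1 − 0.18 = 0.82
u ⇒ (w ≡ (u ⇒ ¬w)) = min(1, 1 − 0.44 + 0.82) = min(1, 1.38) = 1.00
(v ⊕ ¬u) ⊕ (u ⇒ (w ≡ (u ⇒ ¬w))) = min(1, 1.00 + 1.00) = min(1, 2.00) = 1.00
v ⇒ w = min(1, 1 − 0.64 + 0.69) = min(1, 1.05) = 1.00
((v ⊕ ¬u) ⊕ (u ⇒ (w ≡ (u ⇒ ¬w)))) ⊙ (v ⇒ w) = max(0, 1.00 + 1.00 − 1) = max(0, 1.00) = 1.00
u ⊙ (((v ⊕ ¬u) ⊕ (u ⇒ (w ≡ (u ⇒ ¬w)))) ⊙ (v ⇒ w)) = max(0, 0.44 + 1.00 − 1) = max(0, 0.44) = 0.44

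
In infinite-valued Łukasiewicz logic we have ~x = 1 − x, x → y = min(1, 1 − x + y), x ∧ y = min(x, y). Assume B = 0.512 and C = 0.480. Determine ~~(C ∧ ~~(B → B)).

0.480

B → B = min(1, 1 − 0.512 + 0.512) = min(1, 1.000) = 1.000
~(B → B) = 1 − 1.000 = 0.000
~~(B → B) = 1 − 0.000 = 1.000
C ∧ ~~(B → B) = min(0.480, 1.000) = 0.480
~(C ∧ ~~(B → B)) = 1 − 0.480 = 0.520
~~(C ∧ ~~(B → B)) = 1 − 0.520 = 0.480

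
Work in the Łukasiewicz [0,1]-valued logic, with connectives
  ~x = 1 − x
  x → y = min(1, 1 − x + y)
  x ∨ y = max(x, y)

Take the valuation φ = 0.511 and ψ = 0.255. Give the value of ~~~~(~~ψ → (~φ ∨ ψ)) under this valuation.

~ψ = 1 − 0.255 = 0.745
~~ψ = 1 − 0.745 = 0.255
~φ = 1 − 0.511 = 0.489
~φ ∨ ψ = max(0.489, 0.255) = 0.489
~~ψ → (~φ ∨ ψ) = min(1, 1 − 0.255 + 0.489) = min(1, 1.234) = 1.000
~(~~ψ → (~φ ∨ ψ)) = 1 − 1.000 = 0.000
~~(~~ψ → (~φ ∨ ψ)) = 1 − 0.000 = 1.000
~~~(~~ψ → (~φ ∨ ψ)) = 1 − 1.000 = 0.000
~~~~(~~ψ → (~φ ∨ ψ)) = 1 − 0.000 = 1.000

1.000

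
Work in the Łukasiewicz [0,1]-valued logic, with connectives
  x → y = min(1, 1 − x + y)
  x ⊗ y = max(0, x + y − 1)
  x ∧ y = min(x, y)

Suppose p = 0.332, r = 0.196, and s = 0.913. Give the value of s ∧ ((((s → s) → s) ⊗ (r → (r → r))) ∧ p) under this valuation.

0.332

s → s = min(1, 1 − 0.913 + 0.913) = min(1, 1.000) = 1.000
(s → s) → s = min(1, 1 − 1.000 + 0.913) = min(1, 0.913) = 0.913
r → r = min(1, 1 − 0.196 + 0.196) = min(1, 1.000) = 1.000
r → (r → r) = min(1, 1 − 0.196 + 1.000) = min(1, 1.804) = 1.000
((s → s) → s) ⊗ (r → (r → r)) = max(0, 0.913 + 1.000 − 1) = max(0, 0.913) = 0.913
(((s → s) → s) ⊗ (r → (r → r))) ∧ p = min(0.913, 0.332) = 0.332
s ∧ ((((s → s) → s) ⊗ (r → (r → r))) ∧ p) = min(0.913, 0.332) = 0.332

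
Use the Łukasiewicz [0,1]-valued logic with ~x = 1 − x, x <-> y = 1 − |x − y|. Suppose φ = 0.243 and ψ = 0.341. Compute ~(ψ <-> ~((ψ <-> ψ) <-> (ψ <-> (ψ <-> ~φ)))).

0.098

ψ <-> ψ = 1 − |0.341 − 0.341| = 1 − 0.000 = 1.000
~φ = 1 − 0.243 = 0.757
ψ <-> ~φ = 1 − |0.341 − 0.757| = 1 − 0.416 = 0.584
ψ <-> (ψ <-> ~φ) = 1 − |0.341 − 0.584| = 1 − 0.243 = 0.757
(ψ <-> ψ) <-> (ψ <-> (ψ <-> ~φ)) = 1 − |1.000 − 0.757| = 1 − 0.243 = 0.757
~((ψ <-> ψ) <-> (ψ <-> (ψ <-> ~φ))) = 1 − 0.757 = 0.243
ψ <-> ~((ψ <-> ψ) <-> (ψ <-> (ψ <-> ~φ))) = 1 − |0.341 − 0.243| = 1 − 0.098 = 0.902
~(ψ <-> ~((ψ <-> ψ) <-> (ψ <-> (ψ <-> ~φ)))) = 1 − 0.902 = 0.098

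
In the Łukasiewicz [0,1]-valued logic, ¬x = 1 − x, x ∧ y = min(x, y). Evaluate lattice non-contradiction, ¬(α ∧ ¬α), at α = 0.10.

0.90

¬α = 1 − 0.10 = 0.90
α ∧ ¬α = min(0.10, 0.90) = 0.10
¬(α ∧ ¬α) = 1 − 0.10 = 0.90
(The value 0.90 < 1 shows this instance is not satisfied; not a Ł∞-tautology — its value is 1 − min(a, 1−a).)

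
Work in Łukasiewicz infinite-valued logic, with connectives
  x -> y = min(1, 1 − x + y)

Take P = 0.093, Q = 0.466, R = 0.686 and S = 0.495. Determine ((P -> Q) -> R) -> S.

0.809

P -> Q = min(1, 1 − 0.093 + 0.466) = min(1, 1.373) = 1.000
(P -> Q) -> R = min(1, 1 − 1.000 + 0.686) = min(1, 0.686) = 0.686
((P -> Q) -> R) -> S = min(1, 1 − 0.686 + 0.495) = min(1, 0.809) = 0.809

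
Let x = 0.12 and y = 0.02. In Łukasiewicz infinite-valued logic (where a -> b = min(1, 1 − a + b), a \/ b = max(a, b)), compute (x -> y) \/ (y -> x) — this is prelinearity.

1.00

x -> y = min(1, 1 − 0.12 + 0.02) = min(1, 0.90) = 0.90
y -> x = min(1, 1 − 0.02 + 0.12) = min(1, 1.10) = 1.00
(x -> y) \/ (y -> x) = max(0.90, 1.00) = 1.00
(As expected: a Ł∞-tautology — holds in every MV-chain.)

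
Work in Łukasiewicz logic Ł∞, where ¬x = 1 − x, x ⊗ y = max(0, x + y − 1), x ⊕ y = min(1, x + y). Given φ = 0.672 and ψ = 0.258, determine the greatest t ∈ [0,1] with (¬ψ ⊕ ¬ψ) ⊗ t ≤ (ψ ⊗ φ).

0.000

¬ψ = 1 − 0.258 = 0.742
¬ψ ⊕ ¬ψ = min(1, 0.742 + 0.742) = min(1, 1.484) = 1.000
So the left factor is ¬ψ ⊕ ¬ψ = 1.000.
ψ ⊗ φ = max(0, 0.258 + 0.672 − 1) = max(0, -0.070) = 0.000
So the right-hand bound is ψ ⊗ φ = 0.000.
The residuum of the Łukasiewicz t-norm gives the supremum: min(1, 1 − 1.000 + 0.000).
1 − 1.000 + 0.000 = 0.000, so t = min(1, 0.000) = 0.000.
Check: 1.000 ⊗ 0.000 = max(0, 0.000) = 0.000 ≤ 0.000.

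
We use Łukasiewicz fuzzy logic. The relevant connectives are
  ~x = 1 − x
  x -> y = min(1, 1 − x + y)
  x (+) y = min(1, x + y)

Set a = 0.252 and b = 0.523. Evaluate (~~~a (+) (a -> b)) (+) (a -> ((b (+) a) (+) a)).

~a = 1 − 0.252 = 0.748
~~a = 1 − 0.748 = 0.252
~~~a = 1 − 0.252 = 0.748
a -> b = min(1, 1 − 0.252 + 0.523) = min(1, 1.271) = 1.000
~~~a (+) (a -> b) = min(1, 0.748 + 1.000) = min(1, 1.748) = 1.000
b (+) a = min(1, 0.523 + 0.252) = min(1, 0.775) = 0.775
(b (+) a) (+) a = min(1, 0.775 + 0.252) = min(1, 1.027) = 1.000
a -> ((b (+) a) (+) a) = min(1, 1 − 0.252 + 1.000) = min(1, 1.748) = 1.000
(~~~a (+) (a -> b)) (+) (a -> ((b (+) a) (+) a)) = min(1, 1.000 + 1.000) = min(1, 2.000) = 1.000

1.000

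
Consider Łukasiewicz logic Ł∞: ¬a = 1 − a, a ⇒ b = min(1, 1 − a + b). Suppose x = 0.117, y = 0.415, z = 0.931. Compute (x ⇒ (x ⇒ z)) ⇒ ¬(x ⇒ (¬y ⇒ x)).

0.000

x ⇒ z = min(1, 1 − 0.117 + 0.931) = min(1, 1.814) = 1.000
x ⇒ (x ⇒ z) = min(1, 1 − 0.117 + 1.000) = min(1, 1.883) = 1.000
¬y = 1 − 0.415 = 0.585
¬y ⇒ x = min(1, 1 − 0.585 + 0.117) = min(1, 0.532) = 0.532
x ⇒ (¬y ⇒ x) = min(1, 1 − 0.117 + 0.532) = min(1, 1.415) = 1.000
¬(x ⇒ (¬y ⇒ x)) = 1 − 1.000 = 0.000
(x ⇒ (x ⇒ z)) ⇒ ¬(x ⇒ (¬y ⇒ x)) = min(1, 1 − 1.000 + 0.000) = min(1, 0.000) = 0.000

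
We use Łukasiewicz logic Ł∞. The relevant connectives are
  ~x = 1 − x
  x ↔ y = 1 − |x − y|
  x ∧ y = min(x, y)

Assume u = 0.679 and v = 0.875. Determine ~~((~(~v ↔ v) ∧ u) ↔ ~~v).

~v = 1 − 0.875 = 0.125
~v ↔ v = 1 − |0.125 − 0.875| = 1 − 0.750 = 0.250
~(~v ↔ v) = 1 − 0.250 = 0.750
~(~v ↔ v) ∧ u = min(0.750, 0.679) = 0.679
~~v = 1 − 0.125 = 0.875
(~(~v ↔ v) ∧ u) ↔ ~~v = 1 − |0.679 − 0.875| = 1 − 0.196 = 0.804
~((~(~v ↔ v) ∧ u) ↔ ~~v) = 1 − 0.804 = 0.196
~~((~(~v ↔ v) ∧ u) ↔ ~~v) = 1 − 0.196 = 0.804

0.804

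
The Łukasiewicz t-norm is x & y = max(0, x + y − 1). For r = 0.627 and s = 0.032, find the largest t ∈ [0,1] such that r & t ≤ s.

0.405

The residuum of the Łukasiewicz t-norm gives the supremum: min(1, 1 − 0.627 + 0.032).
1 − 0.627 + 0.032 = 0.405, so t = min(1, 0.405) = 0.405.
Check: 0.627 & 0.405 = max(0, 0.032) = 0.032 ≤ 0.032.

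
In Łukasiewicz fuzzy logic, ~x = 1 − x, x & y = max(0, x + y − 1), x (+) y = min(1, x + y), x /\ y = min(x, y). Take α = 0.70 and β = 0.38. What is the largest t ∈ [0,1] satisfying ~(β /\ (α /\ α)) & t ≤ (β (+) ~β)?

1.00

α /\ α = min(0.70, 0.70) = 0.70
β /\ (α /\ α) = min(0.38, 0.70) = 0.38
~(β /\ (α /\ α)) = 1 − 0.38 = 0.62
So the left factor is ~(β /\ (α /\ α)) = 0.62.
~β = 1 − 0.38 = 0.62
β (+) ~β = min(1, 0.38 + 0.62) = min(1, 1.00) = 1.00
So the right-hand bound is β (+) ~β = 1.00.
The residuum of the Łukasiewicz t-norm gives the supremum: min(1, 1 − 0.62 + 1.00).
1 − 0.62 + 1.00 = 1.38, so t = min(1, 1.38) = 1.00.
Check: 0.62 & 1.00 = max(0, 0.62) = 0.62 ≤ 1.00.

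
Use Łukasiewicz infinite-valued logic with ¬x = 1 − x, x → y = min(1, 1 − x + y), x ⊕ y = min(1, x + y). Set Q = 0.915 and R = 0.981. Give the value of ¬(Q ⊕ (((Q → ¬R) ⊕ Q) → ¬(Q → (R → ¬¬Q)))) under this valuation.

¬R = 1 − 0.981 = 0.019
Q → ¬R = min(1, 1 − 0.915 + 0.019) = min(1, 0.104) = 0.104
(Q → ¬R) ⊕ Q = min(1, 0.104 + 0.915) = min(1, 1.019) = 1.000
¬Q = 1 − 0.915 = 0.085
¬¬Q = 1 − 0.085 = 0.915
R → ¬¬Q = min(1, 1 − 0.981 + 0.915) = min(1, 0.934) = 0.934
Q → (R → ¬¬Q) = min(1, 1 − 0.915 + 0.934) = min(1, 1.019) = 1.000
¬(Q → (R → ¬¬Q)) = 1 − 1.000 = 0.000
((Q → ¬R) ⊕ Q) → ¬(Q → (R → ¬¬Q)) = min(1, 1 − 1.000 + 0.000) = min(1, 0.000) = 0.000
Q ⊕ (((Q → ¬R) ⊕ Q) → ¬(Q → (R → ¬¬Q))) = min(1, 0.915 + 0.000) = min(1, 0.915) = 0.915
¬(Q ⊕ (((Q → ¬R) ⊕ Q) → ¬(Q → (R → ¬¬Q)))) = 1 − 0.915 = 0.085

0.085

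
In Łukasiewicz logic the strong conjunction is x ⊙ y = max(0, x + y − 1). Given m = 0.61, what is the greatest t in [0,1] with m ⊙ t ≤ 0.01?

0.40

The residuum of the Łukasiewicz t-norm gives the supremum: min(1, 1 − 0.61 + 0.01).
1 − 0.61 + 0.01 = 0.40, so t = min(1, 0.40) = 0.40.
Check: 0.61 ⊙ 0.40 = max(0, 0.01) = 0.01 ≤ 0.01.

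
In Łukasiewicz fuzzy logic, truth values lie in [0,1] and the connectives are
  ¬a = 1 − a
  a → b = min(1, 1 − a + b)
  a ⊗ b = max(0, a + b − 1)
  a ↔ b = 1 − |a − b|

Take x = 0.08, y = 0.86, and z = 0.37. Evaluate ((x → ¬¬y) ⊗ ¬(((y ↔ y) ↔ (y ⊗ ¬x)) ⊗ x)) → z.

¬y = 1 − 0.86 = 0.14
¬¬y = 1 − 0.14 = 0.86
x → ¬¬y = min(1, 1 − 0.08 + 0.86) = min(1, 1.78) = 1.00
y ↔ y = 1 − |0.86 − 0.86| = 1 − 0.00 = 1.00
¬x = 1 − 0.08 = 0.92
y ⊗ ¬x = max(0, 0.86 + 0.92 − 1) = max(0, 0.78) = 0.78
(y ↔ y) ↔ (y ⊗ ¬x) = 1 − |1.00 − 0.78| = 1 − 0.22 = 0.78
((y ↔ y) ↔ (y ⊗ ¬x)) ⊗ x = max(0, 0.78 + 0.08 − 1) = max(0, -0.14) = 0.00
¬(((y ↔ y) ↔ (y ⊗ ¬x)) ⊗ x) = 1 − 0.00 = 1.00
(x → ¬¬y) ⊗ ¬(((y ↔ y) ↔ (y ⊗ ¬x)) ⊗ x) = max(0, 1.00 + 1.00 − 1) = max(0, 1.00) = 1.00
((x → ¬¬y) ⊗ ¬(((y ↔ y) ↔ (y ⊗ ¬x)) ⊗ x)) → z = min(1, 1 − 1.00 + 0.37) = min(1, 0.37) = 0.37

0.37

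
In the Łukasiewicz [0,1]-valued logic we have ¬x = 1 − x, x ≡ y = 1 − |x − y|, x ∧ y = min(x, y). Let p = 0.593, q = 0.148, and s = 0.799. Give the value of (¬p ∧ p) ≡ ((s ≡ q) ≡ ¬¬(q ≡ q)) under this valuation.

0.942

¬p = 1 − 0.593 = 0.407
¬p ∧ p = min(0.407, 0.593) = 0.407
s ≡ q = 1 − |0.799 − 0.148| = 1 − 0.651 = 0.349
q ≡ q = 1 − |0.148 − 0.148| = 1 − 0.000 = 1.000
¬(q ≡ q) = 1 − 1.000 = 0.000
¬¬(q ≡ q) = 1 − 0.000 = 1.000
(s ≡ q) ≡ ¬¬(q ≡ q) = 1 − |0.349 − 1.000| = 1 − 0.651 = 0.349
(¬p ∧ p) ≡ ((s ≡ q) ≡ ¬¬(q ≡ q)) = 1 − |0.407 − 0.349| = 1 − 0.058 = 0.942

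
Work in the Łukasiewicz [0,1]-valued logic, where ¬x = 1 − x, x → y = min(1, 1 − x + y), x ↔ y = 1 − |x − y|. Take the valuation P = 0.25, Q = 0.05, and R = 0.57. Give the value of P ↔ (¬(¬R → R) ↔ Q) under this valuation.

¬R = 1 − 0.57 = 0.43
¬R → R = min(1, 1 − 0.43 + 0.57) = min(1, 1.14) = 1.00
¬(¬R → R) = 1 − 1.00 = 0.00
¬(¬R → R) ↔ Q = 1 − |0.00 − 0.05| = 1 − 0.05 = 0.95
P ↔ (¬(¬R → R) ↔ Q) = 1 − |0.25 − 0.95| = 1 − 0.70 = 0.30

0.30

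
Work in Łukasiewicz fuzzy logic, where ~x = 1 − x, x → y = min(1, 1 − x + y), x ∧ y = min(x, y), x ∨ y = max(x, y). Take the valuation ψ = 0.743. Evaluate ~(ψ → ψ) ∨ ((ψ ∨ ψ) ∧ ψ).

ψ → ψ = min(1, 1 − 0.743 + 0.743) = min(1, 1.000) = 1.000
~(ψ → ψ) = 1 − 1.000 = 0.000
ψ ∨ ψ = max(0.743, 0.743) = 0.743
(ψ ∨ ψ) ∧ ψ = min(0.743, 0.743) = 0.743
~(ψ → ψ) ∨ ((ψ ∨ ψ) ∧ ψ) = max(0.000, 0.743) = 0.743

0.743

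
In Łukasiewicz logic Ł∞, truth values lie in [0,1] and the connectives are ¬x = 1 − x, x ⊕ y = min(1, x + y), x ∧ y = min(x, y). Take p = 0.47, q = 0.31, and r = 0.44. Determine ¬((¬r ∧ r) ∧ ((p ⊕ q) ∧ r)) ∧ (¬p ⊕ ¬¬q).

0.56

¬r = 1 − 0.44 = 0.56
¬r ∧ r = min(0.56, 0.44) = 0.44
p ⊕ q = min(1, 0.47 + 0.31) = min(1, 0.78) = 0.78
(p ⊕ q) ∧ r = min(0.78, 0.44) = 0.44
(¬r ∧ r) ∧ ((p ⊕ q) ∧ r) = min(0.44, 0.44) = 0.44
¬((¬r ∧ r) ∧ ((p ⊕ q) ∧ r)) = 1 − 0.44 = 0.56
¬p = 1 − 0.47 = 0.53
¬q = 1 − 0.31 = 0.69
¬¬q = 1 − 0.69 = 0.31
¬p ⊕ ¬¬q = min(1, 0.53 + 0.31) = min(1, 0.84) = 0.84
¬((¬r ∧ r) ∧ ((p ⊕ q) ∧ r)) ∧ (¬p ⊕ ¬¬q) = min(0.56, 0.84) = 0.56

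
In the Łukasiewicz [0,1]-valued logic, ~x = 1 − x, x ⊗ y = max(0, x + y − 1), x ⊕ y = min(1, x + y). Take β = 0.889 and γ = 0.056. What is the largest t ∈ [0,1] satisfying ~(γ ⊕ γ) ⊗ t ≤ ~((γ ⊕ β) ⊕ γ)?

γ ⊕ γ = min(1, 0.056 + 0.056) = min(1, 0.112) = 0.112
~(γ ⊕ γ) = 1 − 0.112 = 0.888
So the left factor is ~(γ ⊕ γ) = 0.888.
γ ⊕ β = min(1, 0.056 + 0.889) = min(1, 0.945) = 0.945
(γ ⊕ β) ⊕ γ = min(1, 0.945 + 0.056) = min(1, 1.001) = 1.000
~((γ ⊕ β) ⊕ γ) = 1 − 1.000 = 0.000
So the right-hand bound is ~((γ ⊕ β) ⊕ γ) = 0.000.
The residuum of the Łukasiewicz t-norm gives the supremum: min(1, 1 − 0.888 + 0.000).
1 − 0.888 + 0.000 = 0.112, so t = min(1, 0.112) = 0.112.
Check: 0.888 ⊗ 0.112 = max(0, 0.000) = 0.000 ≤ 0.000.

0.112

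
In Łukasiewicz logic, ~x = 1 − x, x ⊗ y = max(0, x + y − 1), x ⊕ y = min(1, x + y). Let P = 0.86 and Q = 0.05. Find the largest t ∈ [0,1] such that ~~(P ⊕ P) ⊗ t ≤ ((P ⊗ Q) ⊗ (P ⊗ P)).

P ⊕ P = min(1, 0.86 + 0.86) = min(1, 1.72) = 1.00
~(P ⊕ P) = 1 − 1.00 = 0.00
~~(P ⊕ P) = 1 − 0.00 = 1.00
So the left factor is ~~(P ⊕ P) = 1.00.
P ⊗ Q = max(0, 0.86 + 0.05 − 1) = max(0, -0.09) = 0.00
P ⊗ P = max(0, 0.86 + 0.86 − 1) = max(0, 0.72) = 0.72
(P ⊗ Q) ⊗ (P ⊗ P) = max(0, 0.00 + 0.72 − 1) = max(0, -0.28) = 0.00
So the right-hand bound is (P ⊗ Q) ⊗ (P ⊗ P) = 0.00.
The residuum of the Łukasiewicz t-norm gives the supremum: min(1, 1 − 1.00 + 0.00).
1 − 1.00 + 0.00 = 0.00, so t = min(1, 0.00) = 0.00.
Check: 1.00 ⊗ 0.00 = max(0, 0.00) = 0.00 ≤ 0.00.

0.00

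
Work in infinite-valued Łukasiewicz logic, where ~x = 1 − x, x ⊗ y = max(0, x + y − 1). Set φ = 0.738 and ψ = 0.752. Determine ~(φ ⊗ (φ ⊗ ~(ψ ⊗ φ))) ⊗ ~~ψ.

ψ ⊗ φ = max(0, 0.752 + 0.738 − 1) = max(0, 0.490) = 0.490
~(ψ ⊗ φ) = 1 − 0.490 = 0.510
φ ⊗ ~(ψ ⊗ φ) = max(0, 0.738 + 0.510 − 1) = max(0, 0.248) = 0.248
φ ⊗ (φ ⊗ ~(ψ ⊗ φ)) = max(0, 0.738 + 0.248 − 1) = max(0, -0.014) = 0.000
~(φ ⊗ (φ ⊗ ~(ψ ⊗ φ))) = 1 − 0.000 = 1.000
~ψ = 1 − 0.752 = 0.248
~~ψ = 1 − 0.248 = 0.752
~(φ ⊗ (φ ⊗ ~(ψ ⊗ φ))) ⊗ ~~ψ = max(0, 1.000 + 0.752 − 1) = max(0, 0.752) = 0.752

0.752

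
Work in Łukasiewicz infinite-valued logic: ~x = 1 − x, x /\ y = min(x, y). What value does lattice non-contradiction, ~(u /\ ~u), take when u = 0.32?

0.68

~u = 1 − 0.32 = 0.68
u /\ ~u = min(0.32, 0.68) = 0.32
~(u /\ ~u) = 1 − 0.32 = 0.68
(The value 0.68 < 1 shows this instance is not satisfied; not a Ł∞-tautology — its value is 1 − min(a, 1−a).)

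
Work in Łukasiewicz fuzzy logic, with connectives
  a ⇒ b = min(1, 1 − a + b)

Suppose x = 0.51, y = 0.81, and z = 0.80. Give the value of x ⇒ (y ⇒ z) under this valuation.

y ⇒ z = min(1, 1 − 0.81 + 0.80) = min(1, 0.99) = 0.99
x ⇒ (y ⇒ z) = min(1, 1 − 0.51 + 0.99) = min(1, 1.48) = 1.00

1.00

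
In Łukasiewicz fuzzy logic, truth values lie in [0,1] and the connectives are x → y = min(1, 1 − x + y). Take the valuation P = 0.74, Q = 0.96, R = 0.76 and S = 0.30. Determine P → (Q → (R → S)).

R → S = min(1, 1 − 0.76 + 0.30) = min(1, 0.54) = 0.54
Q → (R → S) = min(1, 1 − 0.96 + 0.54) = min(1, 0.58) = 0.58
P → (Q → (R → S)) = min(1, 1 − 0.74 + 0.58) = min(1, 0.84) = 0.84

0.84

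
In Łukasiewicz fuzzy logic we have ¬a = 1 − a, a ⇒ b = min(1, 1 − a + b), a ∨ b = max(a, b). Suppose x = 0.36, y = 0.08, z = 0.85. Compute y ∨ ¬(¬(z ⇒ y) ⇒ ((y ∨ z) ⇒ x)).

z ⇒ y = min(1, 1 − 0.85 + 0.08) = min(1, 0.23) = 0.23
¬(z ⇒ y) = 1 − 0.23 = 0.77
y ∨ z = max(0.08, 0.85) = 0.85
(y ∨ z) ⇒ x = min(1, 1 − 0.85 + 0.36) = min(1, 0.51) = 0.51
¬(z ⇒ y) ⇒ ((y ∨ z) ⇒ x) = min(1, 1 − 0.77 + 0.51) = min(1, 0.74) = 0.74
¬(¬(z ⇒ y) ⇒ ((y ∨ z) ⇒ x)) = 1 − 0.74 = 0.26
y ∨ ¬(¬(z ⇒ y) ⇒ ((y ∨ z) ⇒ x)) = max(0.08, 0.26) = 0.26

0.26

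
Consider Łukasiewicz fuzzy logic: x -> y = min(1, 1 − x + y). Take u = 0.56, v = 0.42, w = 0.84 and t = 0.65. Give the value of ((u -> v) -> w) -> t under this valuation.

u -> v = min(1, 1 − 0.56 + 0.42) = min(1, 0.86) = 0.86
(u -> v) -> w = min(1, 1 − 0.86 + 0.84) = min(1, 0.98) = 0.98
((u -> v) -> w) -> t = min(1, 1 − 0.98 + 0.65) = min(1, 0.67) = 0.67

0.67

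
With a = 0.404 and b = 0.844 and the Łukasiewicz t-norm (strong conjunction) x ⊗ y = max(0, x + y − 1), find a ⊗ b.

a ⊗ b = max(0, 0.404 + 0.844 − 1) = max(0, 0.248) = 0.248
For comparison, the Gödel (minimum) t-norm min(x, y) would give 0.404.

0.248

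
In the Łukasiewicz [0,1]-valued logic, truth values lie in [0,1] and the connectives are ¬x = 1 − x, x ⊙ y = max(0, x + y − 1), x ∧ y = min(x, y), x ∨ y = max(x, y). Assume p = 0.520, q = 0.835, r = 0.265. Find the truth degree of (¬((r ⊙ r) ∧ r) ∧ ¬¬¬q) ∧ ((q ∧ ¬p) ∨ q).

r ⊙ r = max(0, 0.265 + 0.265 − 1) = max(0, -0.470) = 0.000
(r ⊙ r) ∧ r = min(0.000, 0.265) = 0.000
¬((r ⊙ r) ∧ r) = 1 − 0.000 = 1.000
¬q = 1 − 0.835 = 0.165
¬¬q = 1 − 0.165 = 0.835
¬¬¬q = 1 − 0.835 = 0.165
¬((r ⊙ r) ∧ r) ∧ ¬¬¬q = min(1.000, 0.165) = 0.165
¬p = 1 − 0.520 = 0.480
q ∧ ¬p = min(0.835, 0.480) = 0.480
(q ∧ ¬p) ∨ q = max(0.480, 0.835) = 0.835
(¬((r ⊙ r) ∧ r) ∧ ¬¬¬q) ∧ ((q ∧ ¬p) ∨ q) = min(0.165, 0.835) = 0.165

0.165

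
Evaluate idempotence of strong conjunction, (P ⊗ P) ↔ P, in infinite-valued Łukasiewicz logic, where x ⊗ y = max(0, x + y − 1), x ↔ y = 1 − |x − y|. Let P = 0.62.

P ⊗ P = max(0, 0.62 + 0.62 − 1) = max(0, 0.24) = 0.24
(P ⊗ P) ↔ P = 1 − |0.24 − 0.62| = 1 − 0.38 = 0.62
(The value 0.62 < 1 shows this instance is not satisfied; fails in Ł∞ since a ⊗ a = max(0, 2a−1) ≠ a in general.)

0.62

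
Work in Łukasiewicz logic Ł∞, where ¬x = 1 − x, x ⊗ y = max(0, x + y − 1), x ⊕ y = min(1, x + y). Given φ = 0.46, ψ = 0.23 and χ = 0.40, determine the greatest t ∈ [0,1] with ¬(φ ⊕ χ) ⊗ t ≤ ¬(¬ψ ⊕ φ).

φ ⊕ χ = min(1, 0.46 + 0.40) = min(1, 0.86) = 0.86
¬(φ ⊕ χ) = 1 − 0.86 = 0.14
So the left factor is ¬(φ ⊕ χ) = 0.14.
¬ψ = 1 − 0.23 = 0.77
¬ψ ⊕ φ = min(1, 0.77 + 0.46) = min(1, 1.23) = 1.00
¬(¬ψ ⊕ φ) = 1 − 1.00 = 0.00
So the right-hand bound is ¬(¬ψ ⊕ φ) = 0.00.
The residuum of the Łukasiewicz t-norm gives the supremum: min(1, 1 − 0.14 + 0.00).
1 − 0.14 + 0.00 = 0.86, so t = min(1, 0.86) = 0.86.
Check: 0.14 ⊗ 0.86 = max(0, 0.00) = 0.00 ≤ 0.00.

0.86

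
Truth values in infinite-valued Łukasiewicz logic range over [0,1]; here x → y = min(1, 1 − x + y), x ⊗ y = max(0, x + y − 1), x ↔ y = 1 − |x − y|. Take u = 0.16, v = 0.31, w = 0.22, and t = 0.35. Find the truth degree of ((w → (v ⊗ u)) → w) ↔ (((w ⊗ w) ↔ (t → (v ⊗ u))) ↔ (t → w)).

0.96

v ⊗ u = max(0, 0.31 + 0.16 − 1) = max(0, -0.53) = 0.00
w → (v ⊗ u) = min(1, 1 − 0.22 + 0.00) = min(1, 0.78) = 0.78
(w → (v ⊗ u)) → w = min(1, 1 − 0.78 + 0.22) = min(1, 0.44) = 0.44
w ⊗ w = max(0, 0.22 + 0.22 − 1) = max(0, -0.56) = 0.00
t → (v ⊗ u) = min(1, 1 − 0.35 + 0.00) = min(1, 0.65) = 0.65
(w ⊗ w) ↔ (t → (v ⊗ u)) = 1 − |0.00 − 0.65| = 1 − 0.65 = 0.35
t → w = min(1, 1 − 0.35 + 0.22) = min(1, 0.87) = 0.87
((w ⊗ w) ↔ (t → (v ⊗ u))) ↔ (t → w) = 1 − |0.35 − 0.87| = 1 − 0.52 = 0.48
((w → (v ⊗ u)) → w) ↔ (((w ⊗ w) ↔ (t → (v ⊗ u))) ↔ (t → w)) = 1 − |0.44 − 0.48| = 1 − 0.04 = 0.96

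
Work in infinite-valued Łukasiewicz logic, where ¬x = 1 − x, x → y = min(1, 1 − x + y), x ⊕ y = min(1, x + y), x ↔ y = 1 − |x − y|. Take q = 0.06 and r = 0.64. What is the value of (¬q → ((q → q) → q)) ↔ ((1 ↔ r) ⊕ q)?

¬q = 1 − 0.06 = 0.94
q → q = min(1, 1 − 0.06 + 0.06) = min(1, 1.00) = 1.00
(q → q) → q = min(1, 1 − 1.00 + 0.06) = min(1, 0.06) = 0.06
¬q → ((q → q) → q) = min(1, 1 − 0.94 + 0.06) = min(1, 0.12) = 0.12
1 ↔ r = 1 − |1.00 − 0.64| = 1 − 0.36 = 0.64
(1 ↔ r) ⊕ q = min(1, 0.64 + 0.06) = min(1, 0.70) = 0.70
(¬q → ((q → q) → q)) ↔ ((1 ↔ r) ⊕ q) = 1 − |0.12 − 0.70| = 1 − 0.58 = 0.42

0.42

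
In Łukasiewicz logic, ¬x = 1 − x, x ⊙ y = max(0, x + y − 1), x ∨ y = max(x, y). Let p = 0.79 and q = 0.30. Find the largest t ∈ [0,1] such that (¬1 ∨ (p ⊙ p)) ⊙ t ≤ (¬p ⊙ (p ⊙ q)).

0.42

¬1 = 1 − 1.00 = 0.00
p ⊙ p = max(0, 0.79 + 0.79 − 1) = max(0, 0.58) = 0.58
¬1 ∨ (p ⊙ p) = max(0.00, 0.58) = 0.58
So the left factor is ¬1 ∨ (p ⊙ p) = 0.58.
¬p = 1 − 0.79 = 0.21
p ⊙ q = max(0, 0.79 + 0.30 − 1) = max(0, 0.09) = 0.09
¬p ⊙ (p ⊙ q) = max(0, 0.21 + 0.09 − 1) = max(0, -0.70) = 0.00
So the right-hand bound is ¬p ⊙ (p ⊙ q) = 0.00.
The residuum of the Łukasiewicz t-norm gives the supremum: min(1, 1 − 0.58 + 0.00).
1 − 0.58 + 0.00 = 0.42, so t = min(1, 0.42) = 0.42.
Check: 0.58 ⊙ 0.42 = max(0, 0.00) = 0.00 ≤ 0.00.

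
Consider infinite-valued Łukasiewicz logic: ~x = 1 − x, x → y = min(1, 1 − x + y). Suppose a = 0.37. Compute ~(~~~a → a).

~a = 1 − 0.37 = 0.63
~~a = 1 − 0.63 = 0.37
~~~a = 1 − 0.37 = 0.63
~~~a → a = min(1, 1 − 0.63 + 0.37) = min(1, 0.74) = 0.74
~(~~~a → a) = 1 − 0.74 = 0.26

0.26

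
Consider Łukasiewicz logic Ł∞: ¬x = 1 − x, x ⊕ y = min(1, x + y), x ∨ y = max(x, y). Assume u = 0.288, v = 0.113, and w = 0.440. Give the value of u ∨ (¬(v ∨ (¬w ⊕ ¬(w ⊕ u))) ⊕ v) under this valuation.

¬w = 1 − 0.440 = 0.560
w ⊕ u = min(1, 0.440 + 0.288) = min(1, 0.728) = 0.728
¬(w ⊕ u) = 1 − 0.728 = 0.272
¬w ⊕ ¬(w ⊕ u) = min(1, 0.560 + 0.272) = min(1, 0.832) = 0.832
v ∨ (¬w ⊕ ¬(w ⊕ u)) = max(0.113, 0.832) = 0.832
¬(v ∨ (¬w ⊕ ¬(w ⊕ u))) = 1 − 0.832 = 0.168
¬(v ∨ (¬w ⊕ ¬(w ⊕ u))) ⊕ v = min(1, 0.168 + 0.113) = min(1, 0.281) = 0.281
u ∨ (¬(v ∨ (¬w ⊕ ¬(w ⊕ u))) ⊕ v) = max(0.288, 0.281) = 0.288

0.288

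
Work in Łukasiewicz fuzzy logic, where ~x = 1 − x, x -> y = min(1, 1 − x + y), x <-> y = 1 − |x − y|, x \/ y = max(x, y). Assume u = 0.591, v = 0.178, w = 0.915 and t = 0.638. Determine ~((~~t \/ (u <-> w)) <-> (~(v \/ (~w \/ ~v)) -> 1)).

~t = 1 − 0.638 = 0.362
~~t = 1 − 0.362 = 0.638
u <-> w = 1 − |0.591 − 0.915| = 1 − 0.324 = 0.676
~~t \/ (u <-> w) = max(0.638, 0.676) = 0.676
~w = 1 − 0.915 = 0.085
~v = 1 − 0.178 = 0.822
~w \/ ~v = max(0.085, 0.822) = 0.822
v \/ (~w \/ ~v) = max(0.178, 0.822) = 0.822
~(v \/ (~w \/ ~v)) = 1 − 0.822 = 0.178
~(v \/ (~w \/ ~v)) -> 1 = min(1, 1 − 0.178 + 1.000) = min(1, 1.822) = 1.000
(~~t \/ (u <-> w)) <-> (~(v \/ (~w \/ ~v)) -> 1) = 1 − |0.676 − 1.000| = 1 − 0.324 = 0.676
~((~~t \/ (u <-> w)) <-> (~(v \/ (~w \/ ~v)) -> 1)) = 1 − 0.676 = 0.324

0.324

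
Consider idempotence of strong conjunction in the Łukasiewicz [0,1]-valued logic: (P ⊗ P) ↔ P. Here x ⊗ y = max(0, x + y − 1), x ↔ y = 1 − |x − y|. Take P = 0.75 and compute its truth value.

0.75

P ⊗ P = max(0, 0.75 + 0.75 − 1) = max(0, 0.50) = 0.50
(P ⊗ P) ↔ P = 1 − |0.50 − 0.75| = 1 − 0.25 = 0.75
(The value 0.75 < 1 shows this instance is not satisfied; fails in Ł∞ since a ⊗ a = max(0, 2a−1) ≠ a in general.)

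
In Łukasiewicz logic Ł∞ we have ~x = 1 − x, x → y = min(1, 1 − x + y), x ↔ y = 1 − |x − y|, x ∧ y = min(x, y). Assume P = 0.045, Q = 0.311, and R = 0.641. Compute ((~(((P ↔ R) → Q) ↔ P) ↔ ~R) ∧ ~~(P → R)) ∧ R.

0.497

P ↔ R = 1 − |0.045 − 0.641| = 1 − 0.596 = 0.404
(P ↔ R) → Q = min(1, 1 − 0.404 + 0.311) = min(1, 0.907) = 0.907
((P ↔ R) → Q) ↔ P = 1 − |0.907 − 0.045| = 1 − 0.862 = 0.138
~(((P ↔ R) → Q) ↔ P) = 1 − 0.138 = 0.862
~R = 1 − 0.641 = 0.359
~(((P ↔ R) → Q) ↔ P) ↔ ~R = 1 − |0.862 − 0.359| = 1 − 0.503 = 0.497
P → R = min(1, 1 − 0.045 + 0.641) = min(1, 1.596) = 1.000
~(P → R) = 1 − 1.000 = 0.000
~~(P → R) = 1 − 0.000 = 1.000
(~(((P ↔ R) → Q) ↔ P) ↔ ~R) ∧ ~~(P → R) = min(0.497, 1.000) = 0.497
((~(((P ↔ R) → Q) ↔ P) ↔ ~R) ∧ ~~(P → R)) ∧ R = min(0.497, 0.641) = 0.497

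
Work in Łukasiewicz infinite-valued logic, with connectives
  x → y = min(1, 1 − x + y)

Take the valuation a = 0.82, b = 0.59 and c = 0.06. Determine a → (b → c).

0.65

b → c = min(1, 1 − 0.59 + 0.06) = min(1, 0.47) = 0.47
a → (b → c) = min(1, 1 − 0.82 + 0.47) = min(1, 0.65) = 0.65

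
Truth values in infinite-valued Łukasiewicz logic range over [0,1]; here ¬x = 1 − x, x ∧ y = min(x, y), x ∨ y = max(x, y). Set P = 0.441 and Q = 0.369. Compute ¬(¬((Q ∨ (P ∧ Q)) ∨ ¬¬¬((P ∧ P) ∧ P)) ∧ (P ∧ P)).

P ∧ Q = min(0.441, 0.369) = 0.369
Q ∨ (P ∧ Q) = max(0.369, 0.369) = 0.369
P ∧ P = min(0.441, 0.441) = 0.441
(P ∧ P) ∧ P = min(0.441, 0.441) = 0.441
¬((P ∧ P) ∧ P) = 1 − 0.441 = 0.559
¬¬((P ∧ P) ∧ P) = 1 − 0.559 = 0.441
¬¬¬((P ∧ P) ∧ P) = 1 − 0.441 = 0.559
(Q ∨ (P ∧ Q)) ∨ ¬¬¬((P ∧ P) ∧ P) = max(0.369, 0.559) = 0.559
¬((Q ∨ (P ∧ Q)) ∨ ¬¬¬((P ∧ P) ∧ P)) = 1 − 0.559 = 0.441
¬((Q ∨ (P ∧ Q)) ∨ ¬¬¬((P ∧ P) ∧ P)) ∧ (P ∧ P) = min(0.441, 0.441) = 0.441
¬(¬((Q ∨ (P ∧ Q)) ∨ ¬¬¬((P ∧ P) ∧ P)) ∧ (P ∧ P)) = 1 − 0.441 = 0.559

0.559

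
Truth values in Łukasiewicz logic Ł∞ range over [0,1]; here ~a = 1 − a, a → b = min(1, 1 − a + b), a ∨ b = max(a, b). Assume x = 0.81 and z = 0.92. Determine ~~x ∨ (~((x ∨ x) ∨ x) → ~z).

0.89

~x = 1 − 0.81 = 0.19
~~x = 1 − 0.19 = 0.81
x ∨ x = max(0.81, 0.81) = 0.81
(x ∨ x) ∨ x = max(0.81, 0.81) = 0.81
~((x ∨ x) ∨ x) = 1 − 0.81 = 0.19
~z = 1 − 0.92 = 0.08
~((x ∨ x) ∨ x) → ~z = min(1, 1 − 0.19 + 0.08) = min(1, 0.89) = 0.89
~~x ∨ (~((x ∨ x) ∨ x) → ~z) = max(0.81, 0.89) = 0.89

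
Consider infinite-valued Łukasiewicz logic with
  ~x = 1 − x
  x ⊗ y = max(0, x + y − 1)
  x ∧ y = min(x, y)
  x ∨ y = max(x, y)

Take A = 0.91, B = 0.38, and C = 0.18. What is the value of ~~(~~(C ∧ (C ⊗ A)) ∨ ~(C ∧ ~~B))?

C ⊗ A = max(0, 0.18 + 0.91 − 1) = max(0, 0.09) = 0.09
C ∧ (C ⊗ A) = min(0.18, 0.09) = 0.09
~(C ∧ (C ⊗ A)) = 1 − 0.09 = 0.91
~~(C ∧ (C ⊗ A)) = 1 − 0.91 = 0.09
~B = 1 − 0.38 = 0.62
~~B = 1 − 0.62 = 0.38
C ∧ ~~B = min(0.18, 0.38) = 0.18
~(C ∧ ~~B) = 1 − 0.18 = 0.82
~~(C ∧ (C ⊗ A)) ∨ ~(C ∧ ~~B) = max(0.09, 0.82) = 0.82
~(~~(C ∧ (C ⊗ A)) ∨ ~(C ∧ ~~B)) = 1 − 0.82 = 0.18
~~(~~(C ∧ (C ⊗ A)) ∨ ~(C ∧ ~~B)) = 1 − 0.18 = 0.82

0.82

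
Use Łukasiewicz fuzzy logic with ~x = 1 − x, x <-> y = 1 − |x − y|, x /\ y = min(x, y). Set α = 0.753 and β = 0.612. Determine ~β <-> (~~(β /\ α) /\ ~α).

~β = 1 − 0.612 = 0.388
β /\ α = min(0.612, 0.753) = 0.612
~(β /\ α) = 1 − 0.612 = 0.388
~~(β /\ α) = 1 − 0.388 = 0.612
~α = 1 − 0.753 = 0.247
~~(β /\ α) /\ ~α = min(0.612, 0.247) = 0.247
~β <-> (~~(β /\ α) /\ ~α) = 1 − |0.388 − 0.247| = 1 − 0.141 = 0.859

0.859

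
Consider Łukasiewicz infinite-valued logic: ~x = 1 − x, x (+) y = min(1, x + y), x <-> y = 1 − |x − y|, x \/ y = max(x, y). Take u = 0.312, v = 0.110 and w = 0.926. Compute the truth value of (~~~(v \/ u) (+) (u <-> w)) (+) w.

v \/ u = max(0.110, 0.312) = 0.312
~(v \/ u) = 1 − 0.312 = 0.688
~~(v \/ u) = 1 − 0.688 = 0.312
~~~(v \/ u) = 1 − 0.312 = 0.688
u <-> w = 1 − |0.312 − 0.926| = 1 − 0.614 = 0.386
~~~(v \/ u) (+) (u <-> w) = min(1, 0.688 + 0.386) = min(1, 1.074) = 1.000
(~~~(v \/ u) (+) (u <-> w)) (+) w = min(1, 1.000 + 0.926) = min(1, 1.926) = 1.000

1.000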